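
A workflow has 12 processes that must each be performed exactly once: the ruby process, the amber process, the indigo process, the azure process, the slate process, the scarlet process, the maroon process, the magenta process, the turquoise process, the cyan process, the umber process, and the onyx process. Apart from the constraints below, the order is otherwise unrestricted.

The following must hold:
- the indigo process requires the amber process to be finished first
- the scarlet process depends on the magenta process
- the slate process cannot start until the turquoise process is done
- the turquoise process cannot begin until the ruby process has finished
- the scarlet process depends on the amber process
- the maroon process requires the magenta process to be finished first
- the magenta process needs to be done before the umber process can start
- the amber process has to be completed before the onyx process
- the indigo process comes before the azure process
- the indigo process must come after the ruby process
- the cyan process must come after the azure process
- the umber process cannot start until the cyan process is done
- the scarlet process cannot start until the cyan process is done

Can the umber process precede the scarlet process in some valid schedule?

Yes

No chain of constraints runs from the scarlet process to the umber process, so the scarlet process is not required to come first.
That means at least one valid schedule has the umber process before the scarlet process.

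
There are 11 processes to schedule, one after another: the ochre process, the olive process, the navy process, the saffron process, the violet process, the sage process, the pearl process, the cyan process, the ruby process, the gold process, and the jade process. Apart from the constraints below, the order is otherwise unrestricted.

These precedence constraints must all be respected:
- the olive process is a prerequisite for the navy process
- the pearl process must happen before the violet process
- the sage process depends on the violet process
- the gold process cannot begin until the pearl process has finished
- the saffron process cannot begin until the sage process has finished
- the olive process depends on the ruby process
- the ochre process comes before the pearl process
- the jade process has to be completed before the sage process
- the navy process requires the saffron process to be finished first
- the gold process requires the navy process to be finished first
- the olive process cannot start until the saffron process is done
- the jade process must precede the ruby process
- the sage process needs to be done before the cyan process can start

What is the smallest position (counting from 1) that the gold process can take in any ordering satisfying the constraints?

Working backwards through the constraints from the gold process, its full set of required predecessors is the ochre process, the olive process, the navy process, the saffron process, the violet process, the sage process, the pearl process, the ruby process, the jade process — 9 of them.
So at minimum 9 processes come before the gold process, putting the gold process no earlier than position 10. That position is achievable by scheduling exactly those predecessors first.

10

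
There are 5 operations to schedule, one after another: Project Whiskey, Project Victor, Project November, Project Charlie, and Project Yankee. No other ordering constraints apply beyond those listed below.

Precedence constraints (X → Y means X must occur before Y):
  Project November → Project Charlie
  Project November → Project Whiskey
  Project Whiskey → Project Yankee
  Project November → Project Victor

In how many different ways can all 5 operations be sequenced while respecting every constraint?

Project November is the only operation with nothing required before it, so every ordering starts there.
Counting all ways to extend the partial order to a total order gives 12.

12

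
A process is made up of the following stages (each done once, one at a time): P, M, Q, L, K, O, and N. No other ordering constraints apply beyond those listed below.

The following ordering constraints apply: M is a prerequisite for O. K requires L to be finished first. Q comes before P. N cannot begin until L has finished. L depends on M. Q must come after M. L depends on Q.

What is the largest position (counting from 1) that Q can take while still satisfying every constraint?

The stages that are forced after Q, directly or by a chain of constraints, are P, L, K, N. That's 4 stages.
With 4 mandatory successors out of 7 stages total, the latest slot for Q is 7−4 = 3, and it's reachable by doing all non-successors before Q.

3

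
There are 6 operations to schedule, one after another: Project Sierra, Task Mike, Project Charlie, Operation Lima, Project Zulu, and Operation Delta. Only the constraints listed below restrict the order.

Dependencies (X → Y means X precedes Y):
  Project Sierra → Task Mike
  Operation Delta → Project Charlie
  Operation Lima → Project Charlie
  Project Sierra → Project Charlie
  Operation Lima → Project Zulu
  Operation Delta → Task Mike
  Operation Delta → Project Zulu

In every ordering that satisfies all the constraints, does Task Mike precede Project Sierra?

No

In fact the dependencies run the other way: Project Sierra → Task Mike.
So Task Mike never precedes Project Sierra.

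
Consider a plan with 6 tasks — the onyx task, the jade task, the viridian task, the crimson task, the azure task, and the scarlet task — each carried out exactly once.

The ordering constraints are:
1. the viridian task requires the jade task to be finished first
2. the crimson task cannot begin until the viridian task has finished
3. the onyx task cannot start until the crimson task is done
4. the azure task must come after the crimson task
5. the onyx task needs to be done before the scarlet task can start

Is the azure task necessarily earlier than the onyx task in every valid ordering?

No

No chain of constraints connects the azure task to the onyx task in either direction.
There exist valid orderings with the onyx task before the azure task, so the azure task is not required to come first.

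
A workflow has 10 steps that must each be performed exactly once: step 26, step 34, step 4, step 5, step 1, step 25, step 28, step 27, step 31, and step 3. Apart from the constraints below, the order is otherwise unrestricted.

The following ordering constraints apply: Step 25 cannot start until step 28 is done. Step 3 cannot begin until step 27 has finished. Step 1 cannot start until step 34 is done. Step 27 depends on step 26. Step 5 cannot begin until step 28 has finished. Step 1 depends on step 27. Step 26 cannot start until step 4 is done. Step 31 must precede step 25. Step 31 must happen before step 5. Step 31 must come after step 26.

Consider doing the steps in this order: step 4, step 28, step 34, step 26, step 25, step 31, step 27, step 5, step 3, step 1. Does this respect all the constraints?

No

The sequence places step 25 ahead of step 31.
But one of the constraints requires step 31 before step 25, so this ordering violates it.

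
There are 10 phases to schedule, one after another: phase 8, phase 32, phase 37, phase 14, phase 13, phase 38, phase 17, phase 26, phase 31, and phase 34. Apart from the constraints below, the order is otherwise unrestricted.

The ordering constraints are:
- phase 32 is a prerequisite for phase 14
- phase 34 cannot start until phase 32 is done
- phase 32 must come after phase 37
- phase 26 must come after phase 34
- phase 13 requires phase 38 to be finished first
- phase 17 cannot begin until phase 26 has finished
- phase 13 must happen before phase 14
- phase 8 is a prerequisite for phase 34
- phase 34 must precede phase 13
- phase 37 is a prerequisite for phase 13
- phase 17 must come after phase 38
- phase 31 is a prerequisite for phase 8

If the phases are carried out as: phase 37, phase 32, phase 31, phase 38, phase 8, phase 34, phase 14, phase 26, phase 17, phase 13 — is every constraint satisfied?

The sequence places phase 14 ahead of phase 13.
But one of the constraints requires phase 13 before phase 14, so this ordering violates it.

No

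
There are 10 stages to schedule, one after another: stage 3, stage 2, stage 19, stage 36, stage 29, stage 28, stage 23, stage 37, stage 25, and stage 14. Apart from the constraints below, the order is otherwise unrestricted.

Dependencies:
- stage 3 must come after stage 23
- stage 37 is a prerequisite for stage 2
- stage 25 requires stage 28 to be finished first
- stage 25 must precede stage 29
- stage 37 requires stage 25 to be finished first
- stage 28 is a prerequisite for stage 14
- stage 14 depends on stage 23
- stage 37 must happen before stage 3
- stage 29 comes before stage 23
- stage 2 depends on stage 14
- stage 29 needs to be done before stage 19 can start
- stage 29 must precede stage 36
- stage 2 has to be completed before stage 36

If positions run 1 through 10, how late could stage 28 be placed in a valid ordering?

Following every chain forward from stage 28, the stages that must come later are stage 3, stage 2, stage 19, stage 36, stage 29, stage 23, stage 37, stage 25, stage 14 — 9 of them.
With 9 mandatory successors out of 10 stages total, the latest slot for stage 28 is 10−9 = 1, and it's reachable by doing all non-successors before stage 28.

1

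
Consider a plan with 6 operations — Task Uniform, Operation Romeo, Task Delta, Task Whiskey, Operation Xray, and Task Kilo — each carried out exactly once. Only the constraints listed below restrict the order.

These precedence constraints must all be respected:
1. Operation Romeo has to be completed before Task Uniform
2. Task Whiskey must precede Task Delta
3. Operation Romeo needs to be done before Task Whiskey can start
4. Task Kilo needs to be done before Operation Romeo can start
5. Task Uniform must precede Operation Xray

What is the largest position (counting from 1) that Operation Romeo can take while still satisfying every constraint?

2

The operations that are forced after Operation Romeo, directly or by a chain of constraints, are Task Uniform, Task Delta, Task Whiskey, Operation Xray. That's 4 operations.
So at least 4 operations follow Operation Romeo, putting Operation Romeo no later than position 2. That position is achievable by scheduling everything else first.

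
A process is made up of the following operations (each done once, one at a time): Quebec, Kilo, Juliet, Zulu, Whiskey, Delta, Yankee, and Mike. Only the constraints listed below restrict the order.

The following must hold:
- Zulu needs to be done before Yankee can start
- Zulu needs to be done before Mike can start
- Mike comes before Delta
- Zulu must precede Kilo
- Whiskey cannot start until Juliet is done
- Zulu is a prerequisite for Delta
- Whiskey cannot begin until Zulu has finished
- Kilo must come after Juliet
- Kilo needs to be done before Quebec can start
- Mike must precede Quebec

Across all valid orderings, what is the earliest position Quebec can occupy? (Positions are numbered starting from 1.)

5

Working backwards through the constraints from Quebec, its full set of required predecessors is Kilo, Juliet, Zulu, Mike — 4 of them.
With 4 mandatory predecessors, the earliest Quebec can sit is position 4+1 = 5, and placing just those 4 first achieves it.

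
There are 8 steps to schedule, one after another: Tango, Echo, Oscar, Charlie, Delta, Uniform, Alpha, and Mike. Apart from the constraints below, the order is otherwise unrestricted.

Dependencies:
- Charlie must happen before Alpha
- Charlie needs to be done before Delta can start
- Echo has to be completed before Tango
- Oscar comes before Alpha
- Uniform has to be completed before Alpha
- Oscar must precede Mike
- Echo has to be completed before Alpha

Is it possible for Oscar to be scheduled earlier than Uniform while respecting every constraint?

Yes

Nothing in the constraints forces Uniform before Oscar — there is no chain from Uniform to Oscar.
That means at least one valid schedule has Oscar before Uniform.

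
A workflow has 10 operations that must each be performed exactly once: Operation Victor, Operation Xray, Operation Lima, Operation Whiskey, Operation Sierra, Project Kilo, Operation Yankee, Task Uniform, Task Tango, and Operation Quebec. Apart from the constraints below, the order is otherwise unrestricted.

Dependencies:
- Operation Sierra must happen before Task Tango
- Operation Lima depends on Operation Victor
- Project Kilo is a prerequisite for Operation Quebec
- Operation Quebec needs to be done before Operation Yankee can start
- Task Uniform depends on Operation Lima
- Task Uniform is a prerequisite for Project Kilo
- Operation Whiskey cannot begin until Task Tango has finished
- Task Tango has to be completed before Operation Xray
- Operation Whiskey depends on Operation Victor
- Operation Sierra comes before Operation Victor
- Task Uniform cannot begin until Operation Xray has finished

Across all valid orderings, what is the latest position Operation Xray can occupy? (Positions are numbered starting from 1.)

The operations that are forced after Operation Xray, directly or by a chain of constraints, are Project Kilo, Operation Yankee, Task Uniform, Operation Quebec. That's 4 operations.
With 4 mandatory successors out of 10 operations total, the latest slot for Operation Xray is 10−4 = 6, and it's reachable by doing all non-successors before Operation Xray.

6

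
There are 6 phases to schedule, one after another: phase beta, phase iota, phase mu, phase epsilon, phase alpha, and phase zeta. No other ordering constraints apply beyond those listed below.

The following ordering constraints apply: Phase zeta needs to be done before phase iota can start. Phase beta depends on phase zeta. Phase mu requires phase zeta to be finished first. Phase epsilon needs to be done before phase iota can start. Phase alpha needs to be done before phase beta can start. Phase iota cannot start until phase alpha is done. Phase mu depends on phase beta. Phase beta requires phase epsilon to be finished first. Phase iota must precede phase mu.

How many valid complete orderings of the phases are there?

3 phases have no prerequisites (phase epsilon, phase alpha, phase zeta), so any of them could come first.
Enumerating by repeatedly choosing an available phase (one whose prerequisites are all placed) gives 12 distinct complete orderings.

12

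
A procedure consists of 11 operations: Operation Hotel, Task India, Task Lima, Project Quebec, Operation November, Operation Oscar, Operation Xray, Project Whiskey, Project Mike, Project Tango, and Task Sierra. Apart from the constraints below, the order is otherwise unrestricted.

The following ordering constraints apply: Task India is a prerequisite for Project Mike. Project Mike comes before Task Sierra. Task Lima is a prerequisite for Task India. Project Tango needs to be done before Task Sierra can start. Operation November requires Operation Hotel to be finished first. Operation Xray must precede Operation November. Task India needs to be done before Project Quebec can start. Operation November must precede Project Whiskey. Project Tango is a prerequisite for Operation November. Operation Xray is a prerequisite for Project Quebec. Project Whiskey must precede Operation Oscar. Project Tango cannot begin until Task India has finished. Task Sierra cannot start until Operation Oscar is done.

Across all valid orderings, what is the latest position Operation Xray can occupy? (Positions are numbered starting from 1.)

The operations that are forced after Operation Xray, directly or by a chain of constraints, are Project Quebec, Operation November, Operation Oscar, Project Whiskey, Task Sierra. That's 5 operations.
With 5 mandatory successors out of 11 operations total, the latest slot for Operation Xray is 11−5 = 6, and it's reachable by doing all non-successors before Operation Xray.

6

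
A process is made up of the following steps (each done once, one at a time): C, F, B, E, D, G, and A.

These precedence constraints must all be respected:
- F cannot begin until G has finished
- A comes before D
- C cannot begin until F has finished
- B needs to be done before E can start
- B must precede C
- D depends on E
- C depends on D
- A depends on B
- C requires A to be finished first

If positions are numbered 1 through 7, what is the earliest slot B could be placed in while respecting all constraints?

B has no prerequisites at all, so it can go in position 1.

1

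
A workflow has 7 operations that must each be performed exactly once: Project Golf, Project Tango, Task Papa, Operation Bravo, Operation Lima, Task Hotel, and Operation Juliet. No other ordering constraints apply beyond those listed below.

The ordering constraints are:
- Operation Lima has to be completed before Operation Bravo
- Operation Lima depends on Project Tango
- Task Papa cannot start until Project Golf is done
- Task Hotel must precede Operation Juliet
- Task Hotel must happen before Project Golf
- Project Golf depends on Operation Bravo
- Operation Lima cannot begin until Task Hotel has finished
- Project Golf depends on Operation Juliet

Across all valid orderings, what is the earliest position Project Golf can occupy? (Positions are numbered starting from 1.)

6

The operations that are forced before Project Golf, directly or transitively, are Project Tango, Operation Bravo, Operation Lima, Task Hotel, Operation Juliet. That's 5 operations.
So at minimum 5 operations come before Project Golf, putting Project Golf no earlier than position 6. That position is achievable by scheduling exactly those predecessors first.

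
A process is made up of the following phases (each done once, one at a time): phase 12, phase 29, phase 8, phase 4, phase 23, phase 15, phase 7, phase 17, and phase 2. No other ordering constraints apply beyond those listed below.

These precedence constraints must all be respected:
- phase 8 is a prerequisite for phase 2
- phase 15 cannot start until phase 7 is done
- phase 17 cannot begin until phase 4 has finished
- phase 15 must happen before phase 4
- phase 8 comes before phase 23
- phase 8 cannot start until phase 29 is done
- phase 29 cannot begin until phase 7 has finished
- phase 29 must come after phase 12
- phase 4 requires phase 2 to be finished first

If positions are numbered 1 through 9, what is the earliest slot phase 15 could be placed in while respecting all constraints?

2

The only phase forced before phase 15 (directly or transitively) is phase 7.
So at minimum 1 phase comes before phase 15, putting phase 15 no earlier than position 2. That position is achievable by scheduling exactly that predecessor first.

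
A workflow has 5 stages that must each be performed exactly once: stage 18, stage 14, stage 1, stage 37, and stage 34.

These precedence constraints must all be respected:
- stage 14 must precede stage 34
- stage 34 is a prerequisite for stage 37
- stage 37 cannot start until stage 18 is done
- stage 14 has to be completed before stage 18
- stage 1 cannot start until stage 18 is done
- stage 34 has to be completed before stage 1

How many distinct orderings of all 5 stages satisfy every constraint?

4

Only stage 14 has no prerequisites, so it must go first.
Counting all ways to extend the partial order to a total order gives 4.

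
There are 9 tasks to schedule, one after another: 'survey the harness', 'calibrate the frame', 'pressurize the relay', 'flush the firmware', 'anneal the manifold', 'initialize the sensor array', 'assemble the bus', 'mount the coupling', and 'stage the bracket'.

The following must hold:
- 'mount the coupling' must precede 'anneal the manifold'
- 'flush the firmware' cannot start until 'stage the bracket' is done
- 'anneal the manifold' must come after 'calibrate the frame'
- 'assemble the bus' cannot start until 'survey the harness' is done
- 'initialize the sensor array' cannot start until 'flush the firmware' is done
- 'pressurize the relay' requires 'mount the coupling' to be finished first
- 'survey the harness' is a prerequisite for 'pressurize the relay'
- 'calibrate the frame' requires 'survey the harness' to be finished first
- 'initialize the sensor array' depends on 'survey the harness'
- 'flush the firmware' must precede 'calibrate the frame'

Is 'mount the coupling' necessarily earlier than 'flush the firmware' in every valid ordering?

No

No chain of constraints connects 'mount the coupling' to 'flush the firmware' in either direction.
There exist valid orderings with 'flush the firmware' before 'mount the coupling', so 'mount the coupling' is not required to come first.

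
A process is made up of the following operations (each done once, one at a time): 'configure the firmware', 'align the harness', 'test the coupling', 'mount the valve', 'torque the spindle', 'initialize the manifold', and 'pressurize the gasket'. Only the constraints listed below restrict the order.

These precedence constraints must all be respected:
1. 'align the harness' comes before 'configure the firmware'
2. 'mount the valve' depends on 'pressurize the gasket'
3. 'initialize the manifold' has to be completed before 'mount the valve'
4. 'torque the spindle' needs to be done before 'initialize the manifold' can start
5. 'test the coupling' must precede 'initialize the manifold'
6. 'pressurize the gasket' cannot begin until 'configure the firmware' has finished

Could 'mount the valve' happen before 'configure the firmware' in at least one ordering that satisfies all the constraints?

No

Following 'configure the firmware' → 'pressurize the gasket' → 'mount the valve', 'configure the firmware' must precede 'mount the valve' in every valid ordering.
So no valid ordering can have 'mount the valve' before 'configure the firmware'.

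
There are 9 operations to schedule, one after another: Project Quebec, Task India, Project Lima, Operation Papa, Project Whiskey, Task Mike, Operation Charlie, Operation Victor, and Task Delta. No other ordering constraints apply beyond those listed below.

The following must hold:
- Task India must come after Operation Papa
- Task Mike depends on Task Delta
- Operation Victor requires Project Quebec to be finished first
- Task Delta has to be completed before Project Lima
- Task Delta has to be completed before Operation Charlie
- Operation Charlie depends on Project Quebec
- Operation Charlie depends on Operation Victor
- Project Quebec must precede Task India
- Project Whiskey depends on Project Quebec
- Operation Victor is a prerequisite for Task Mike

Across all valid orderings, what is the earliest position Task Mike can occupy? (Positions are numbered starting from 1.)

4

Every operation that must precede Task Mike has to come before it. Tracing all chains that end at Task Mike, those operations are: Project Quebec, Operation Victor, Task Delta — 3 in total.
With 3 mandatory predecessors, the earliest Task Mike can sit is position 3+1 = 4, and placing just those 3 first achieves it.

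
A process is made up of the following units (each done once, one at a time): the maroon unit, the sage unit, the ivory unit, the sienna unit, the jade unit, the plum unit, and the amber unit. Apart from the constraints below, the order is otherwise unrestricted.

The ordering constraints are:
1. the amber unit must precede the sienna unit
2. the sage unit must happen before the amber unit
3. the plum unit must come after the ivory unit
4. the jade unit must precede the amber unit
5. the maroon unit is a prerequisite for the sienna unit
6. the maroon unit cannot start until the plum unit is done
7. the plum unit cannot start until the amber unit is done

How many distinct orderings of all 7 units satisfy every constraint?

The units with no prerequisites are the sage unit, the ivory unit, the jade unit; any of them can be placed first.
Enumerating by repeatedly choosing an available unit (one whose prerequisites are all placed) gives 8 distinct complete orderings.

8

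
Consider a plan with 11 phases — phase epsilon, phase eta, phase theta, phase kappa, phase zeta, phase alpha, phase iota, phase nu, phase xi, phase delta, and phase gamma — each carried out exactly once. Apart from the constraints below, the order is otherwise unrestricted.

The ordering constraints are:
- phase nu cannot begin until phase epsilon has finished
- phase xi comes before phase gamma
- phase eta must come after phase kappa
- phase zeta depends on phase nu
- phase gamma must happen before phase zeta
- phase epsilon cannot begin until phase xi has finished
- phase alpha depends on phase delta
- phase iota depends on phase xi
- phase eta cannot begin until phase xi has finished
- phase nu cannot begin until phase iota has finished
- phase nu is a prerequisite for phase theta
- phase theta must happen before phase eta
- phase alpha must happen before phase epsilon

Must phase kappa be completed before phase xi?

No

No chain of constraints connects phase kappa to phase xi in either direction.
There exist valid orderings with phase xi before phase kappa, so phase kappa is not required to come first.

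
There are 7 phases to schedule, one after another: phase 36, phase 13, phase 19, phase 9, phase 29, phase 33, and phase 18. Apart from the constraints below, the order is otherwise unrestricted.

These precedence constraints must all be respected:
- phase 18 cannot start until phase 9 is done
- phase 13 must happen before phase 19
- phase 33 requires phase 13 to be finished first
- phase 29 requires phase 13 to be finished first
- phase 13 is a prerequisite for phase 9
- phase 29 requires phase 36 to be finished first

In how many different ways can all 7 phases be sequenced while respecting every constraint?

240

2 phases have no prerequisites (phase 36, phase 13), so any of them could come first.
Counting all ways to extend the partial order to a total order gives 240.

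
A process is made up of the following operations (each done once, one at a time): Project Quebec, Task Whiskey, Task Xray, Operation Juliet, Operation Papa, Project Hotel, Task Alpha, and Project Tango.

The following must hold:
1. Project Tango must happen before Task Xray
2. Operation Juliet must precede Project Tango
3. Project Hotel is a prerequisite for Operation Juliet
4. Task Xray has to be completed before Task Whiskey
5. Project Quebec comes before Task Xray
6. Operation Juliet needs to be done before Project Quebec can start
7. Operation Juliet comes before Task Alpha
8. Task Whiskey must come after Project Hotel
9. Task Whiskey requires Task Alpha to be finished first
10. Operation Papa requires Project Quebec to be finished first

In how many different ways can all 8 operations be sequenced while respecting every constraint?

33

Project Hotel is the only operation with nothing required before it, so every ordering starts there.
Enumerating by repeatedly choosing an available operation (one whose prerequisites are all placed) gives 33 distinct complete orderings.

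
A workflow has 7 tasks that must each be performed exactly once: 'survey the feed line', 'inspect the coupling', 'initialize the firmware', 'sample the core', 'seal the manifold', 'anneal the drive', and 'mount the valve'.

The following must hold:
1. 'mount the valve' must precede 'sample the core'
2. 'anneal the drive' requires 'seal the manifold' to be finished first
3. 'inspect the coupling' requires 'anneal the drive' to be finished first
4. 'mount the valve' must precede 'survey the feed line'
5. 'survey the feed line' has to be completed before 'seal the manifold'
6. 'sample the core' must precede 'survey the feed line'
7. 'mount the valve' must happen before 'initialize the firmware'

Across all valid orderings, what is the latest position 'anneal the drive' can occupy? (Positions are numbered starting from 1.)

The only task forced after 'anneal the drive' (directly or by a chain) is 'inspect the coupling'.
So at least 1 task follows 'anneal the drive', putting 'anneal the drive' no later than position 6. That position is achievable by scheduling everything else first.

6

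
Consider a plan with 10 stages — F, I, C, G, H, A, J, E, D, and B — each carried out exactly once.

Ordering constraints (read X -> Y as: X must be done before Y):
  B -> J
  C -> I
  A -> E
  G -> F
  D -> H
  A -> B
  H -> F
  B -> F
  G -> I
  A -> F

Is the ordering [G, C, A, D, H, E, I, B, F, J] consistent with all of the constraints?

Checking each listed constraint against this order: for instance, G is in position 1 and F in position 9, so that constraint holds — and the remaining constraints check out the same way.

Yes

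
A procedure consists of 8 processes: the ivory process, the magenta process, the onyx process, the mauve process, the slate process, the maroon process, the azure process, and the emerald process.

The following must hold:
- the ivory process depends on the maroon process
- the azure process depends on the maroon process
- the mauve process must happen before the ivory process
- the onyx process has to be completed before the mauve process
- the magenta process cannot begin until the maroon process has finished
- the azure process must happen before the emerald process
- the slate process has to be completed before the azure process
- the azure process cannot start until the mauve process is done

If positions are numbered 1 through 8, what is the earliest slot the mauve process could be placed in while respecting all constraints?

2

Working backwards through the constraints from the mauve process, its only required predecessor is the onyx process.
With 1 mandatory predecessor, the earliest the mauve process can sit is position 1+1 = 2, and placing just that one first achieves it.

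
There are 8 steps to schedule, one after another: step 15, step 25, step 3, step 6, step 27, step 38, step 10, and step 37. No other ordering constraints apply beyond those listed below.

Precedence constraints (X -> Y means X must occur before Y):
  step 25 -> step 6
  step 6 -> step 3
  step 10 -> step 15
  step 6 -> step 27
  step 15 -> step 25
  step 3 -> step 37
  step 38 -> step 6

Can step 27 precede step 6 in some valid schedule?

There is a dependency chain step 6 → step 27, so step 27 always comes after step 6.
So no valid ordering can have step 27 before step 6.

No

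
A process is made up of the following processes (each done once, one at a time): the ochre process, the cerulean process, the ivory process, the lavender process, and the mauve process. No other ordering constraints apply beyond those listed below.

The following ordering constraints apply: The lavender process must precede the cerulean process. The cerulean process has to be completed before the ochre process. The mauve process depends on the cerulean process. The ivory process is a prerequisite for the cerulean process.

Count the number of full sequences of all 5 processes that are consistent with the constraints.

4

The processes with no prerequisites are the ivory process, the lavender process; any of them can be placed first.
Enumerating by repeatedly choosing an available process (one whose prerequisites are all placed) gives 4 distinct complete orderings.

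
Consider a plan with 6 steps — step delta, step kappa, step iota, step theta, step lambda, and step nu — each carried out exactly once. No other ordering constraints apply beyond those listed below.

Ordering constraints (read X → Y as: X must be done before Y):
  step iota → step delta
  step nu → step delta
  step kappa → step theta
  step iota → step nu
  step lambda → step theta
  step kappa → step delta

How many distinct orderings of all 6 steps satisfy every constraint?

The steps with no prerequisites are step kappa, step iota, step lambda; any of them can be placed first.
Systematically extending each partial ordering one step at a time and counting, there are 35 complete orderings.

35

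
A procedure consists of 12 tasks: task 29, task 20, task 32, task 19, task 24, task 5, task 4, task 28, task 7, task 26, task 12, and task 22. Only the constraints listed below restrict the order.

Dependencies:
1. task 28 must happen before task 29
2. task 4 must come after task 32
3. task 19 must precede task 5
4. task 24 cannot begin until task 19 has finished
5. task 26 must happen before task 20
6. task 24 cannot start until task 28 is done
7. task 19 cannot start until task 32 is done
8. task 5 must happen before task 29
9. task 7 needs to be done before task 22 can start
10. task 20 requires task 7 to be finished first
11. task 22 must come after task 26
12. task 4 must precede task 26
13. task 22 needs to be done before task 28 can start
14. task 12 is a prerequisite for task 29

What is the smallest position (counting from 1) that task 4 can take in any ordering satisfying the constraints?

Working backwards through the constraints from task 4, its only required predecessor is task 32.
With 1 mandatory predecessor, the earliest task 4 can sit is position 1+1 = 2, and placing just that one first achieves it.

2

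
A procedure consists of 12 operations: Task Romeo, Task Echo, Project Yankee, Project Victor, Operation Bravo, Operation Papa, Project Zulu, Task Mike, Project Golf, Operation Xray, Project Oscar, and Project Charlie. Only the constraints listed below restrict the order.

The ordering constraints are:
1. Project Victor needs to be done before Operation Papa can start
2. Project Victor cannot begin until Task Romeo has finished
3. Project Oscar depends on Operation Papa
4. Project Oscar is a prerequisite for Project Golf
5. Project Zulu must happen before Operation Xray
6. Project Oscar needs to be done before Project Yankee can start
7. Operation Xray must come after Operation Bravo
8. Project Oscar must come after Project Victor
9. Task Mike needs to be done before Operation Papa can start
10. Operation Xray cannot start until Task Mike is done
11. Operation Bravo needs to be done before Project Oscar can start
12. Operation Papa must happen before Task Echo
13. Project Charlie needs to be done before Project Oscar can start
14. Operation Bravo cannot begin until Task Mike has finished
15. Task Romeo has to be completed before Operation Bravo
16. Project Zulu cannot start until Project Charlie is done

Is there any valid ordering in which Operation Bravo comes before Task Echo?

The constraints leave Operation Bravo and Task Echo unordered relative to each other; nothing requires Task Echo earlier.
That means at least one valid schedule has Operation Bravo before Task Echo.

Yes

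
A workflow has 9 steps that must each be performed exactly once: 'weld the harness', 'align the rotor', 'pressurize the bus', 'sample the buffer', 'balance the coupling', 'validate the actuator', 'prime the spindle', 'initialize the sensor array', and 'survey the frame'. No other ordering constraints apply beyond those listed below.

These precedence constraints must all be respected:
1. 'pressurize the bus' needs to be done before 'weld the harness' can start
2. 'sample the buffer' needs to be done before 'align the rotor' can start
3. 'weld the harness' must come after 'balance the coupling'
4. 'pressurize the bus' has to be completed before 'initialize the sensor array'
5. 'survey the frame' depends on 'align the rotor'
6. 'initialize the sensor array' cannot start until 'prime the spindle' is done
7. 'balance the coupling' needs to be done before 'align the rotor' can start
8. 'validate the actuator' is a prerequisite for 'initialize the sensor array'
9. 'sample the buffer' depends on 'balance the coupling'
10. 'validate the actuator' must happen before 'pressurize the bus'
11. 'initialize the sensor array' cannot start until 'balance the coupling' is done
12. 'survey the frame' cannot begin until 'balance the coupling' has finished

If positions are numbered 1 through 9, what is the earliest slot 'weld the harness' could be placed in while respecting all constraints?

Every step that must precede 'weld the harness' has to come before it. Tracing all chains that end at 'weld the harness', those steps are: 'pressurize the bus', 'balance the coupling', 'validate the actuator' — 3 in total.
With 3 mandatory predecessors, the earliest 'weld the harness' can sit is position 3+1 = 4, and placing just those 3 first achieves it.

4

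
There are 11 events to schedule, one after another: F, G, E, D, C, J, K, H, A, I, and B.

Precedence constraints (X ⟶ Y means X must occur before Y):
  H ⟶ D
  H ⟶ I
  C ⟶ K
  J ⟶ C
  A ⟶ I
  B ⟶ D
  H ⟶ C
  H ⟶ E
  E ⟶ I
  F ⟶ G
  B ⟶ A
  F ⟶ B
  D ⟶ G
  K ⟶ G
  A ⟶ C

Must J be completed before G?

Chaining the stated constraints: J → C → K → G.
So J must precede G in any valid ordering.

Yes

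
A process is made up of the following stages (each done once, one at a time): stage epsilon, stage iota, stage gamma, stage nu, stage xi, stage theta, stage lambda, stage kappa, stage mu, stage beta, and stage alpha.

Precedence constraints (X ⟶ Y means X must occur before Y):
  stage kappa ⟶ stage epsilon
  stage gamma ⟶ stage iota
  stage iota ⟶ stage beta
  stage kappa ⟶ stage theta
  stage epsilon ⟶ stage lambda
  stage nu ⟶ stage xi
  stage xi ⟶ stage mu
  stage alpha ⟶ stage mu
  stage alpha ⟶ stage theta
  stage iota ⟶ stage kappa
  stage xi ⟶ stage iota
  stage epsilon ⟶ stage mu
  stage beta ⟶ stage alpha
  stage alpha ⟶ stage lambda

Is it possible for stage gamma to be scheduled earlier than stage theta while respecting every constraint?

Stage gamma is actually forced before stage theta by the constraints, so certainly some valid ordering has stage gamma first.

Yes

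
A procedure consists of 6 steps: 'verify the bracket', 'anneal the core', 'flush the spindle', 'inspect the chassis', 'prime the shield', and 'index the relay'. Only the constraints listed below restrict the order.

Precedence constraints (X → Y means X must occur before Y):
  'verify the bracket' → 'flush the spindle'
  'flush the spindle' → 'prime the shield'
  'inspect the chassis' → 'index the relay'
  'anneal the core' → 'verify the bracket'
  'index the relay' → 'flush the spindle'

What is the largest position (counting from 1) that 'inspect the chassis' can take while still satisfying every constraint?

The steps that are forced after 'inspect the chassis', directly or by a chain of constraints, are 'flush the spindle', 'prime the shield', 'index the relay'. That's 3 steps.
So at least 3 steps follow 'inspect the chassis', putting 'inspect the chassis' no later than position 3. That position is achievable by scheduling everything else first.

3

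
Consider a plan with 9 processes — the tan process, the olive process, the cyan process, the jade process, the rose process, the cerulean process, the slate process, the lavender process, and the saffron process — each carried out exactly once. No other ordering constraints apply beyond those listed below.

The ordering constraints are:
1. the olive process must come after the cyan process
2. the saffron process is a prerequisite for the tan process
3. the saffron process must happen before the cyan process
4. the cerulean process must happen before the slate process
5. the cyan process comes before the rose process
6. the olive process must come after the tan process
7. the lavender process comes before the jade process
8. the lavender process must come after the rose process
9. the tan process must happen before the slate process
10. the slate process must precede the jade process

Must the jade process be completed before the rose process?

In fact the dependencies run the other way: the rose process → the lavender process → the jade process.
So the jade process does not have to come before the rose process — it cannot.

No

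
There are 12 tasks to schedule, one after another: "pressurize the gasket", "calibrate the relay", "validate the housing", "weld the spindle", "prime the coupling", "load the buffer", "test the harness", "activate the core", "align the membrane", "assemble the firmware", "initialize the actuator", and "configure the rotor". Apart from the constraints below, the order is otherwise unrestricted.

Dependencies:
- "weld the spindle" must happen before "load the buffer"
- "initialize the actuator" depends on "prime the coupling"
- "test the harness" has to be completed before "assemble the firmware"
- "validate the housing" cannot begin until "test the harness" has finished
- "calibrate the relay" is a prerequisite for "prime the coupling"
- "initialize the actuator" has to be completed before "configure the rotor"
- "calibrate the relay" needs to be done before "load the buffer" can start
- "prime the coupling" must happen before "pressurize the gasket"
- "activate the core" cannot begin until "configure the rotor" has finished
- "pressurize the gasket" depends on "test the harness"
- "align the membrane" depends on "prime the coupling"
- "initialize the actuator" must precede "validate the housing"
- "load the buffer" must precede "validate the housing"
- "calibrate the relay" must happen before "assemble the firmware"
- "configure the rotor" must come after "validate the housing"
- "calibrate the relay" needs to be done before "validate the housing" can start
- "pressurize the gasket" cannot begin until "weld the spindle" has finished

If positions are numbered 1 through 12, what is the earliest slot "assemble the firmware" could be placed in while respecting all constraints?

3

Working backwards through the constraints from "assemble the firmware", its full set of required predecessors is "calibrate the relay", "test the harness" — 2 of them.
So at minimum 2 tasks come before "assemble the firmware", putting "assemble the firmware" no earlier than position 3. That position is achievable by scheduling exactly those predecessors first.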